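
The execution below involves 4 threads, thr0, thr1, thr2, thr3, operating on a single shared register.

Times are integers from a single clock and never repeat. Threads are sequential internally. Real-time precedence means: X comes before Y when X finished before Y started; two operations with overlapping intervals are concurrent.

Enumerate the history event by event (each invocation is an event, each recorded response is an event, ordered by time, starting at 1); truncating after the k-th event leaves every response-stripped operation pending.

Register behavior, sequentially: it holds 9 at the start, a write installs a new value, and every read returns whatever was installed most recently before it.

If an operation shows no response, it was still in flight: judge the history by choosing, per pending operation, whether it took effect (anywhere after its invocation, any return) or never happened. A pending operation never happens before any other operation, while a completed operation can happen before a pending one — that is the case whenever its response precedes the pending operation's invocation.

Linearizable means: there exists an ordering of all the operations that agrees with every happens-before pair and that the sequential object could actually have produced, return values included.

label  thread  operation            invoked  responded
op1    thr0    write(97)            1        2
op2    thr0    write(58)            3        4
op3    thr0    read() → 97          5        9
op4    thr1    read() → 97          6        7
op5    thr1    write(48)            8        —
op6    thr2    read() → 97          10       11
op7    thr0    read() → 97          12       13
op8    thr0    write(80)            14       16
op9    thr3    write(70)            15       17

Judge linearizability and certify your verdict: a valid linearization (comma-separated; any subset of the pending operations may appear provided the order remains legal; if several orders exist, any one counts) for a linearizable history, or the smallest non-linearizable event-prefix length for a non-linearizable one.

not linearizable — minimal violating prefix: 7 events

cut after 6 events: linearizable; cut after 7 events (op4 responds, time 7): not linearizable
exactly one order of the 3 completed ops respects real time; the register replay fails
include/drop combinations of the 1 pending operation (op3) were all tried; none helps
sample order op1, op2, op4 (pending dropped) stalls at step 3 — op4 read() → 97 has no legal effect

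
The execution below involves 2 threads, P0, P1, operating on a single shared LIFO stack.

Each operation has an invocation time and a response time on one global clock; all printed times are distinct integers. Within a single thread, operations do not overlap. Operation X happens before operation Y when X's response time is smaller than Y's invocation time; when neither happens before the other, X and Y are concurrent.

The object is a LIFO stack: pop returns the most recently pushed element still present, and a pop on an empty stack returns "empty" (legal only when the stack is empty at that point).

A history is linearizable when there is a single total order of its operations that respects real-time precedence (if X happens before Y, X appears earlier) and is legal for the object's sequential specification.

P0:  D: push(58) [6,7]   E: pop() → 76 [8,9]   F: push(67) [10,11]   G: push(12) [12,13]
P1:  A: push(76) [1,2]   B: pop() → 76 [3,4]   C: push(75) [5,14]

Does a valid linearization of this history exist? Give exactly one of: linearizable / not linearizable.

not linearizable

already the first 9 events (up to E's response at time 9) admit no linearization; the first 8 still do
exhaustive check: the 4 completed LIFO stack ops admit one real-time order; illegal
no escape via the 1 pending operation (C): every completion choice fails
e.g. A, B, D, E (pending dropped): illegal at step 4, since E pop() → 76 cannot apply there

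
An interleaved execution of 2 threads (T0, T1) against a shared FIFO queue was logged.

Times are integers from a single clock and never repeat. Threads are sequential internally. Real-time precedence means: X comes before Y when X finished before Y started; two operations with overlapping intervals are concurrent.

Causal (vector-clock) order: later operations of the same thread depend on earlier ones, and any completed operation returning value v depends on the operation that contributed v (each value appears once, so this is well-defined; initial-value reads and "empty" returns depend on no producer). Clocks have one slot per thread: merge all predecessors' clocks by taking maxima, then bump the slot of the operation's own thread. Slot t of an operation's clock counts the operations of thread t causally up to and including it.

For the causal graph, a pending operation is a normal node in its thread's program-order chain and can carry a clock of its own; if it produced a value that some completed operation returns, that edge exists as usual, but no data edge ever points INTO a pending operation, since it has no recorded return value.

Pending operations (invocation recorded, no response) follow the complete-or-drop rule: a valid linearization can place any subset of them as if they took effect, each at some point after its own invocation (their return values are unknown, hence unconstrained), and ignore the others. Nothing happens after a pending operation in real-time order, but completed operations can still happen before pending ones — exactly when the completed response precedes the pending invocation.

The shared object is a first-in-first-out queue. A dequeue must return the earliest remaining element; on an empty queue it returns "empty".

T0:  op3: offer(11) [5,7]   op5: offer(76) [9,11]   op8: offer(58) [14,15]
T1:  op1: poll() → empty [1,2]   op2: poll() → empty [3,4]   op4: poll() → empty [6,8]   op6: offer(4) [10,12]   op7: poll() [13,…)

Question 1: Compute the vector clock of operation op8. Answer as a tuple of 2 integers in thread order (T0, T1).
Answer: (3, 0)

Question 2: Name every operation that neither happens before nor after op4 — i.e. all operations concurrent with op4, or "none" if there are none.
Answer: op3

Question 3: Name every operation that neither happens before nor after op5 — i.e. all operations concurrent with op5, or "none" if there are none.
Answer: op6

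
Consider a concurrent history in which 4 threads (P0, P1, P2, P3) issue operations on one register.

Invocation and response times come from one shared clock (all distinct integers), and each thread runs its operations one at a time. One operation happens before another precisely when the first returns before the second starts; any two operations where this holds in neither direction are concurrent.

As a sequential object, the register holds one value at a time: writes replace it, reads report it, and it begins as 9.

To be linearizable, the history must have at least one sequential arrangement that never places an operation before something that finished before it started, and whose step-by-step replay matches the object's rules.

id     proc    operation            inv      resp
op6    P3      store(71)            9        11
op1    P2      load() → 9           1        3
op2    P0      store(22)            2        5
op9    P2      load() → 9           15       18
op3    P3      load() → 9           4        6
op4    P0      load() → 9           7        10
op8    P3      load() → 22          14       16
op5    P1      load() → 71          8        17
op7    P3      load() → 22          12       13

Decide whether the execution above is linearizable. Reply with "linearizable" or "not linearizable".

not linearizable

already the first 10 events (up to op4's response at time 10) admit no linearization; the first 9 still do
checked exhaustively: 3 real-time-consistent orders of 4 completed operations, zero legal register replays
no escape via the 2 pending operations (op5, op6): every completion choice fails
sample order op1, op2, op3, op4 (pending dropped) stalls at step 3 — op3 load() → 9 has no legal effect
sample order op1, op3, op2, op4 (pending dropped) stalls at step 4 — op4 load() → 9 has no legal effect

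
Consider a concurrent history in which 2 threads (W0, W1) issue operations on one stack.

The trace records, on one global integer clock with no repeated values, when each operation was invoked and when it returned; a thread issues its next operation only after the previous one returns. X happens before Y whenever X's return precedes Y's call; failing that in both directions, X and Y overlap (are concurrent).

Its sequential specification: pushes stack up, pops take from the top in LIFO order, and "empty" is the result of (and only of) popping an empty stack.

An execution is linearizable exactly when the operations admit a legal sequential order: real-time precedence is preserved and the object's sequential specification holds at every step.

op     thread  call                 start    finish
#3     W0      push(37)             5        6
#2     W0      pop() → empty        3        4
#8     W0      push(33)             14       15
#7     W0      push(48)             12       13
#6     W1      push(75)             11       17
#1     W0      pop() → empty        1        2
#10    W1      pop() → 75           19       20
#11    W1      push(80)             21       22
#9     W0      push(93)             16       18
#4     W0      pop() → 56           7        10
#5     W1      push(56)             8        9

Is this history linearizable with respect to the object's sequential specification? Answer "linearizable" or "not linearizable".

linearizable

a witness: #1, #2, #3, #5, #4, #7, #8, #9, #6, #10, #11
step 1: #1 pop() → empty — stack <>
step 2: #2 pop() → empty — stack <>
step 3: #3 push(37) — stack <37>
step 4: #5 push(56) — stack <37,56>
step 5: #4 pop() → 56 — stack <37>
step 6: #7 push(48) — stack <37,48>
step 7: #8 push(33) — stack <37,48,33>
step 8: #9 push(93) — stack <37,48,33,93>
step 9: #6 push(75) — stack <37,48,33,93,75>
step 10: #10 pop() → 75 — stack <37,48,33,93>
step 11: #11 push(80) — stack <37,48,33,93,80>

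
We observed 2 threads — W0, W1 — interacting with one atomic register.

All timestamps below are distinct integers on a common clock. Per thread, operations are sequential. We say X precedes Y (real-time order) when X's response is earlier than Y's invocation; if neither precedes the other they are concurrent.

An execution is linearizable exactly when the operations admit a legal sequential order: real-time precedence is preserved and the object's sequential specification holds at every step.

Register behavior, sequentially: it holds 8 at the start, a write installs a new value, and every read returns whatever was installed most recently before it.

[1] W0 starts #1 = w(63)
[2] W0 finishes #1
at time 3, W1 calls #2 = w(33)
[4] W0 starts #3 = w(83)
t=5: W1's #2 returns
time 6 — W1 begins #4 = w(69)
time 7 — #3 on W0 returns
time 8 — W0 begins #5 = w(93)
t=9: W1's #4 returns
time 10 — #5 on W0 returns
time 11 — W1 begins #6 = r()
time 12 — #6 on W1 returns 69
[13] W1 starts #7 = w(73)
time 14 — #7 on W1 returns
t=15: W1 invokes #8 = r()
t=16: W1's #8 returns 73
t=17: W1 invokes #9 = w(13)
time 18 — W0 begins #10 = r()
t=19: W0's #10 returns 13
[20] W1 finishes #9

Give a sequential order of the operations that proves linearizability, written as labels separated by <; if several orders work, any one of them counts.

step 1: #1 w(63) — value 63
step 2: #2 w(33) — value 33
step 3: #3 w(83) — value 83
step 4: #5 w(93) — value 93
step 5: #4 w(69) — value 69
step 6: #6 r() → 69 — value 69
step 7: #7 w(73) — value 73
step 8: #8 r() → 73 — value 73
step 9: #9 w(13) — value 13
step 10: #10 r() → 13 — value 13

#1 < #2 < #3 < #5 < #4 < #6 < #7 < #8 < #9 < #10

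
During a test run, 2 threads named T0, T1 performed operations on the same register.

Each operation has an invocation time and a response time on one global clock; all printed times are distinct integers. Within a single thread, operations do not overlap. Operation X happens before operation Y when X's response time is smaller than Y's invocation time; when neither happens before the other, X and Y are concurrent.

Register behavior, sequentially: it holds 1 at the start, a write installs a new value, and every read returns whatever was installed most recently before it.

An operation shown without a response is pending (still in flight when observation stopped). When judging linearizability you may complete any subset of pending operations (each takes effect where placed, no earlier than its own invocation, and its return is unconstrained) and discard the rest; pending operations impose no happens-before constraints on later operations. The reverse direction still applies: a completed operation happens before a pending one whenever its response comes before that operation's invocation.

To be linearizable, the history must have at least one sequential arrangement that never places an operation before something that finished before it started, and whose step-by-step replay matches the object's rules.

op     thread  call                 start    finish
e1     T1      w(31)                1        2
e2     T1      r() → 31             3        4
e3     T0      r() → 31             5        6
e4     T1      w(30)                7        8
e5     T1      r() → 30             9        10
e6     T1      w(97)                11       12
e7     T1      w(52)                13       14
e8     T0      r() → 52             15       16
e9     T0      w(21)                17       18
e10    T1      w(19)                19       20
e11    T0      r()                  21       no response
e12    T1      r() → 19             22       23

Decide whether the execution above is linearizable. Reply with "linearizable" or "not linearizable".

linearizable

witness order: e1, e2, e3, e4, e5, e6, e7, e8, e9, e10, e11, e12
after step 1 (e1 w(31)): value 31
after step 2 (e2 r() → 31): value 31
after step 3 (e3 r() → 31): value 31
after step 4 (e4 w(30)): value 30
after step 5 (e5 r() → 30): value 30
after step 6 (e6 w(97)): value 97
after step 7 (e7 w(52)): value 52
after step 8 (e8 r() → 52): value 52
after step 9 (e9 w(21)): value 21
after step 10 (e10 w(19)): value 19
after step 11 (e11 r() (pending, included)): value 19
after step 12 (e12 r() → 19): value 19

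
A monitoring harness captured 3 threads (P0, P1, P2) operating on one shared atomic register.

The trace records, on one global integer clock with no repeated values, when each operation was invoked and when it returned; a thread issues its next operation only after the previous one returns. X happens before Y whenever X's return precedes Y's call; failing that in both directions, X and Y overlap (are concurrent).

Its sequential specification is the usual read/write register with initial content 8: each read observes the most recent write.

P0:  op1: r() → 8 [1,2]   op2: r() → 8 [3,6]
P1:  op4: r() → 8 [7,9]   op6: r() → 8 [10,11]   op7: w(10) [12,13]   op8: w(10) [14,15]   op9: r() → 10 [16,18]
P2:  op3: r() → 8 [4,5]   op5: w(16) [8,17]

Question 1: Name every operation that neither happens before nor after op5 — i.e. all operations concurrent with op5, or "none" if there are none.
op4, op6, op7, op8, op9

op5 spans [8,17]; an op avoiding the whole window 8..17 is ordered, any other is concurrent
op1 [1,2]: before
op2 [3,6]: before
op3 [4,5]: before
op4 [7,9]: concurrent
op6 [10,11]: concurrent
op7 [12,13]: concurrent
op8 [14,15]: concurrent
op9 [16,18]: concurrent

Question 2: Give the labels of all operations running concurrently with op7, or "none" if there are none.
op5

overlap test against op7 [12,13]: concurrent iff the interval meets 12..13
op1 [1,2]: before
op2 [3,6]: before
op3 [4,5]: before
op4 [7,9]: before
op5 [8,17]: concurrent
op6 [10,11]: before
op8 [14,15]: after
op9 [16,18]: after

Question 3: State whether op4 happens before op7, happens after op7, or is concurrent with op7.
before

op4 spans [7,9], op7 spans [12,13]
resp(op4)=9 < inv(op7)=12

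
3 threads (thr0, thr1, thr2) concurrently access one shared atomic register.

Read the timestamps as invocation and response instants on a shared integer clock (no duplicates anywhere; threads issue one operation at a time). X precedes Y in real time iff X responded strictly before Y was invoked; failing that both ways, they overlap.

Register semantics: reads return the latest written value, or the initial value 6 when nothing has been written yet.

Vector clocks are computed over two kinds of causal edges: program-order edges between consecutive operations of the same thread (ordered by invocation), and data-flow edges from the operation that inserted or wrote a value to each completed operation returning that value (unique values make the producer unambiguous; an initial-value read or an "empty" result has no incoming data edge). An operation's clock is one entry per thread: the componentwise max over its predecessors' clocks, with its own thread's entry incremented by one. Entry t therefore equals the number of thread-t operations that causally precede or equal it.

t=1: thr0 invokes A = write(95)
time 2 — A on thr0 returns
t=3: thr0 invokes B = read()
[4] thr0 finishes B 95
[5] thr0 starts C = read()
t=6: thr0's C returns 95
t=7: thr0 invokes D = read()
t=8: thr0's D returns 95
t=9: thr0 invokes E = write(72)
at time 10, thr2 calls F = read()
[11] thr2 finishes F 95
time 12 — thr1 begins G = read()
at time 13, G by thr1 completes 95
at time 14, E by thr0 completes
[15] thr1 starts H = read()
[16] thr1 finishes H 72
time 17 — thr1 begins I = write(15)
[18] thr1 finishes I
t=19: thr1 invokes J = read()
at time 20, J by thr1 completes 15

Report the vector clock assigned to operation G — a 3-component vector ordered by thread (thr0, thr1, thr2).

(1, 1, 0)

A (invocation 1): nothing precedes it; thr0's component alone gives (1, 0, 0)
merge at F (invoked 10): VC(A)=(1, 0, 0), own-thread bump on thr2 → (1, 0, 1)
merge at G (invoked 12): VC(A)=(1, 0, 0), own-thread bump on thr1 → (1, 1, 0)
merge at B (invoked 3): VC(A)=(1, 0, 0), own-thread bump on thr0 → (2, 0, 0)
merge at C (invoked 5): VC(A)=(1, 0, 0), VC(B)=(2, 0, 0), own-thread bump on thr0 → (3, 0, 0)
merge at D (invoked 7): VC(A)=(1, 0, 0), VC(C)=(3, 0, 0), own-thread bump on thr0 → (4, 0, 0)
merge at E (invoked 9): VC(D)=(4, 0, 0), own-thread bump on thr0 → (5, 0, 0)
merge at H (invoked 15): VC(E)=(5, 0, 0), VC(G)=(1, 1, 0), own-thread bump on thr1 → (5, 2, 0)
merge at I (invoked 17): VC(H)=(5, 2, 0), own-thread bump on thr1 → (5, 3, 0)
merge at J (invoked 19): VC(I)=(5, 3, 0), own-thread bump on thr1 → (5, 4, 0)
target: VC(G) = (1, 1, 0)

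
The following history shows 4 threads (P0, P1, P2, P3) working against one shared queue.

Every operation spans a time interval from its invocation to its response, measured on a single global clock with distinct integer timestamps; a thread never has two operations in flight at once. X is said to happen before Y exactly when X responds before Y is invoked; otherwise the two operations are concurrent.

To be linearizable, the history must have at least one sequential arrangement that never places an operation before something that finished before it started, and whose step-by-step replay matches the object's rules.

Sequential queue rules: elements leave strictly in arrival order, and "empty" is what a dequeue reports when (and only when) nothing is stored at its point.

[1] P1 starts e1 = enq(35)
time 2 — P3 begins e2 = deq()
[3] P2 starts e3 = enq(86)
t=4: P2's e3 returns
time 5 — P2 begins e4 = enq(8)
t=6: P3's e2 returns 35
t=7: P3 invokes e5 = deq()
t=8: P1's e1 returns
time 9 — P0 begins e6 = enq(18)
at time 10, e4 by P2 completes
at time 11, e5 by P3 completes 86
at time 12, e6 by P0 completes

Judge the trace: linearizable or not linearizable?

witness order: e1, e2, e3, e4, e5, e6
1. e1 enq(35), leaving queue <35>
2. e2 deq() → 35, leaving queue <>
3. e3 enq(86), leaving queue <86>
4. e4 enq(8), leaving queue <86,8>
5. e5 deq() → 86, leaving queue <8>
6. e6 enq(18), leaving queue <8,18>

linearizable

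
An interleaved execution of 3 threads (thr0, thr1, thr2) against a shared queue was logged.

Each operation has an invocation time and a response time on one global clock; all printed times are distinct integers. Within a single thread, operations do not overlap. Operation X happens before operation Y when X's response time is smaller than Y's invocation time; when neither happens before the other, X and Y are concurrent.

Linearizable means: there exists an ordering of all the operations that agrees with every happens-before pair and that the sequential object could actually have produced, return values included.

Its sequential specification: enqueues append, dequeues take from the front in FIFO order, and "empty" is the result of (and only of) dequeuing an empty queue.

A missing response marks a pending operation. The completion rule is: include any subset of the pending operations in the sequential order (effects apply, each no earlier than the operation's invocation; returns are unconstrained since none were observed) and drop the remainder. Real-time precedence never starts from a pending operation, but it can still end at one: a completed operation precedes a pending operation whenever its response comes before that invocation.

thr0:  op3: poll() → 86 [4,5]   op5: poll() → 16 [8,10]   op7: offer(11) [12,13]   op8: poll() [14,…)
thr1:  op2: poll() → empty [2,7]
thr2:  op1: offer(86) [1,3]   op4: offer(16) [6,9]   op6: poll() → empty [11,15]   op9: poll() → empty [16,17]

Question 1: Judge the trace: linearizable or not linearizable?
one valid linearization: op1, op3, op2, op4, op5, op6, op7, op8, op9
after step 1 (op1 offer(86)): queue <86>
after step 2 (op3 poll() → 86): queue <>
after step 3 (op2 poll() → empty): queue <>
after step 4 (op4 offer(16)): queue <16>
after step 5 (op5 poll() → 16): queue <>
after step 6 (op6 poll() → empty): queue <>
after step 7 (op7 offer(11)): queue <11>
after step 8 (op8 poll() (pending, included)): queue <>
after step 9 (op9 poll() → empty): queue <>

linearizable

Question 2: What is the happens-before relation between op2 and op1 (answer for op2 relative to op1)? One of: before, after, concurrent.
Answer: concurrent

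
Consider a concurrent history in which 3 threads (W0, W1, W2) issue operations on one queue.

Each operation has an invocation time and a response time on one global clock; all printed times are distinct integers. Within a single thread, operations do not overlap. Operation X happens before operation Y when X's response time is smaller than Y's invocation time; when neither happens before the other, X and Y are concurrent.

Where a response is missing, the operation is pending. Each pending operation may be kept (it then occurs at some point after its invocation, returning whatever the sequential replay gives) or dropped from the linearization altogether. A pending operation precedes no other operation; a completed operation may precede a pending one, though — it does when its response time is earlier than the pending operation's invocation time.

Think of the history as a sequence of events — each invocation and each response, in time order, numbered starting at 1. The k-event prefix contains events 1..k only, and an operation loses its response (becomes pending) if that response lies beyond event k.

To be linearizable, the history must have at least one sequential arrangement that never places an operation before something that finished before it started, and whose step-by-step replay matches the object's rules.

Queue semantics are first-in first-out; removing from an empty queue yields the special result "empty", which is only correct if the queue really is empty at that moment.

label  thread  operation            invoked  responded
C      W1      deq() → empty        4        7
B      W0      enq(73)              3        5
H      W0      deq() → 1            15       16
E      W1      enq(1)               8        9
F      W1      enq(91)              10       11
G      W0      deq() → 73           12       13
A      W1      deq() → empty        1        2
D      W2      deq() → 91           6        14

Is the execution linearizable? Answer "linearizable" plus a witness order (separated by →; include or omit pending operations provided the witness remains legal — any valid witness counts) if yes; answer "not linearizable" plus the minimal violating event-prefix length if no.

not linearizable — minimal violating prefix: 14 events

prefix check: 1..13 passes, 1..14 fails once D's time-14 response joins
every one of the 9 real-time-consistent orders over 7 completed queue ops fails the sequential spec
sample order A, B, C, D, E, F, G stalls at step 3 — C deq() → empty has no legal effect
sample order A, B, C, E, D, F, G stalls at step 3 — C deq() → empty has no legal effect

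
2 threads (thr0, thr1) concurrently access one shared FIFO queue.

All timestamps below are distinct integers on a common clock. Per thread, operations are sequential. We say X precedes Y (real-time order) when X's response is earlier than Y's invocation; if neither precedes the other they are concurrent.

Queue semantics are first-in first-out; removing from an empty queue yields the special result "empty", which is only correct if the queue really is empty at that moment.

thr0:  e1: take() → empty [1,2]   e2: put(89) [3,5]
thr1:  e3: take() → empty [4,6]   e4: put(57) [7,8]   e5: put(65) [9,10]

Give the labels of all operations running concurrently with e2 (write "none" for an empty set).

e3

overlap test against e2 [3,5]: concurrent iff the interval meets 3..5
e1 [1,2]: before
e3 [4,6]: concurrent
e4 [7,8]: after
e5 [9,10]: after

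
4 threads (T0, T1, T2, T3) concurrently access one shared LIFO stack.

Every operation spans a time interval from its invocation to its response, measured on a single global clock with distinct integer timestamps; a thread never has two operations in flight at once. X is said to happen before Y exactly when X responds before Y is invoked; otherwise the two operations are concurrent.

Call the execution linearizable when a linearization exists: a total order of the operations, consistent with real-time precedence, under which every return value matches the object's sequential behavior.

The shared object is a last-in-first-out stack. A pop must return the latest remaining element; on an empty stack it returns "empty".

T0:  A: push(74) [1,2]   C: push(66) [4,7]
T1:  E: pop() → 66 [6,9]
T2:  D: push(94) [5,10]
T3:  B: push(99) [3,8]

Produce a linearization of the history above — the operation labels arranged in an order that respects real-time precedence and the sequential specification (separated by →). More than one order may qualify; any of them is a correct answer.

A → B → C → E → D

after step 1 (A push(74)): stack <74>
after step 2 (B push(99)): stack <74,99>
after step 3 (C push(66)): stack <74,99,66>
after step 4 (E pop() → 66): stack <74,99>
after step 5 (D push(94)): stack <74,99,94>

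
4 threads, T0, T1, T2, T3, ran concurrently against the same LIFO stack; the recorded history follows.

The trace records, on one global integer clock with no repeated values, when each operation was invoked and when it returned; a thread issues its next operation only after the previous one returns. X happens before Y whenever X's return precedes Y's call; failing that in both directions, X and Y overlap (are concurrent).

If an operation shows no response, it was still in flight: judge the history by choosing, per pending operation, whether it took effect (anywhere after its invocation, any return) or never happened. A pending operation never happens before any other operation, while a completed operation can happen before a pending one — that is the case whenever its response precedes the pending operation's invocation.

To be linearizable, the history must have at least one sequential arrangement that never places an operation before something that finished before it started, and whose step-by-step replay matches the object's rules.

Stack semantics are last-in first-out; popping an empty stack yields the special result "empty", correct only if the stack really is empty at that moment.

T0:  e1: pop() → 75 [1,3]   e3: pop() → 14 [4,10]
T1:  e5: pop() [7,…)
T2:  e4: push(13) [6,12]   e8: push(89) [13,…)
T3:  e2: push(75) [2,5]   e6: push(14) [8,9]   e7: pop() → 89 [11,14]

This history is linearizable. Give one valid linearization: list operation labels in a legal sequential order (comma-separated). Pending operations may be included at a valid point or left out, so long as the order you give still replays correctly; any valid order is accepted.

step 1: e2 push(75) — stack <75>
step 2: e1 pop() → 75 — stack <>
step 3: e4 push(13) — stack <13>
step 4: e5 pop() (pending, included) — stack <>
step 5: e6 push(14) — stack <14>
step 6: e3 pop() → 14 — stack <>
step 7: e8 push(89) (pending, included) — stack <89>
step 8: e7 pop() → 89 — stack <>

e2, e1, e4, e5, e6, e3, e8, e7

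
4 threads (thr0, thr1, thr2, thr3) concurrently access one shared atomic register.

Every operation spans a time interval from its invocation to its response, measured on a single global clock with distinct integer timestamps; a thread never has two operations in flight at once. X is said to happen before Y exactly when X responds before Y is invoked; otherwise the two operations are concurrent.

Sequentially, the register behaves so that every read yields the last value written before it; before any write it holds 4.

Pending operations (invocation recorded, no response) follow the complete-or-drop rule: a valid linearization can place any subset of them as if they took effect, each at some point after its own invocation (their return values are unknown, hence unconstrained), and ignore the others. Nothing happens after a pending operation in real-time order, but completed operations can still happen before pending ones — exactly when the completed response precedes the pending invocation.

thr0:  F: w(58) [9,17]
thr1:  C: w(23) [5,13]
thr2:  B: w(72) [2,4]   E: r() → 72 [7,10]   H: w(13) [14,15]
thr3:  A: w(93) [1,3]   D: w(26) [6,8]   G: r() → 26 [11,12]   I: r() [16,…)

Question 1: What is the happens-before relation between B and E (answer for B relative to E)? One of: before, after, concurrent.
B spans [2,4], E spans [7,10]
resp(B)=4 < inv(E)=7

before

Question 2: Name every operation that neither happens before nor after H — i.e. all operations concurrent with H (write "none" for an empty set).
H runs from 14 to 15; window-overlapping ops are concurrent
A [1,3]: before
B [2,4]: before
C [5,13]: before
D [6,8]: before
E [7,10]: before
F [9,17]: concurrent
G [11,12]: before
I [16,…): after

F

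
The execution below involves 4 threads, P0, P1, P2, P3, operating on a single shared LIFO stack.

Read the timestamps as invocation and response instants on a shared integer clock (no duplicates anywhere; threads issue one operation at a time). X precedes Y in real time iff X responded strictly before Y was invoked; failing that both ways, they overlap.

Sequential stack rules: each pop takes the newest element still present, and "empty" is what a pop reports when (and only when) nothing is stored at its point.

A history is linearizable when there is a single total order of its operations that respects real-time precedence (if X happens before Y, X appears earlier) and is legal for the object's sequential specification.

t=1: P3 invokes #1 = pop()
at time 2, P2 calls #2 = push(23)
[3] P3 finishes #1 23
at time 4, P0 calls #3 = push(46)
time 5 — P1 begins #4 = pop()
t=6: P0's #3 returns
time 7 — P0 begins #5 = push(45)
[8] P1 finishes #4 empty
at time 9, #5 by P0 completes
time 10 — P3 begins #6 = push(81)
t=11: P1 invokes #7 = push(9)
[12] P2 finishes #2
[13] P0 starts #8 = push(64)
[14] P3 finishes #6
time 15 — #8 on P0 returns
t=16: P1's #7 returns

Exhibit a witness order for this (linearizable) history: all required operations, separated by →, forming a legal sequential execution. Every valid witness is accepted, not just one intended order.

1. #2 push(23), leaving stack <23>
2. #1 pop() → 23, leaving stack <>
3. #4 pop() → empty, leaving stack <>
4. #3 push(46), leaving stack <46>
5. #5 push(45), leaving stack <46,45>
6. #6 push(81), leaving stack <46,45,81>
7. #7 push(9), leaving stack <46,45,81,9>
8. #8 push(64), leaving stack <46,45,81,9,64>

#2 → #1 → #4 → #3 → #5 → #6 → #7 → #8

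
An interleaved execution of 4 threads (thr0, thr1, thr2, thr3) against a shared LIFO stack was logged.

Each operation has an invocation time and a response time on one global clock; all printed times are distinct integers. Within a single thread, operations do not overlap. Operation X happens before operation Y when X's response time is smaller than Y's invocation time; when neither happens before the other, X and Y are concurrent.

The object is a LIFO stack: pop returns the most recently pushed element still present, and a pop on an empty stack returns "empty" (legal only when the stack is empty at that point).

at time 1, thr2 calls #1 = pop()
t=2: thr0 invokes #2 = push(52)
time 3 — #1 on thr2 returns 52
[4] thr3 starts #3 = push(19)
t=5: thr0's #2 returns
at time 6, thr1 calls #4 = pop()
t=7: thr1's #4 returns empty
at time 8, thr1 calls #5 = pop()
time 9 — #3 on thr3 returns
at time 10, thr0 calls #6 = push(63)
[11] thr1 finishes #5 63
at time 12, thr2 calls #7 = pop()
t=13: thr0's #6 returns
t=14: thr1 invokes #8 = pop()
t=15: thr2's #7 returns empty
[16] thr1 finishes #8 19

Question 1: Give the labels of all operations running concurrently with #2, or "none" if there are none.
Answer: #1, #3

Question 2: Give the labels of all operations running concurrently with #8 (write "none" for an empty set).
Answer: #7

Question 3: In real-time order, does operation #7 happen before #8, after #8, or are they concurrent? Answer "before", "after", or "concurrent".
Answer: concurrent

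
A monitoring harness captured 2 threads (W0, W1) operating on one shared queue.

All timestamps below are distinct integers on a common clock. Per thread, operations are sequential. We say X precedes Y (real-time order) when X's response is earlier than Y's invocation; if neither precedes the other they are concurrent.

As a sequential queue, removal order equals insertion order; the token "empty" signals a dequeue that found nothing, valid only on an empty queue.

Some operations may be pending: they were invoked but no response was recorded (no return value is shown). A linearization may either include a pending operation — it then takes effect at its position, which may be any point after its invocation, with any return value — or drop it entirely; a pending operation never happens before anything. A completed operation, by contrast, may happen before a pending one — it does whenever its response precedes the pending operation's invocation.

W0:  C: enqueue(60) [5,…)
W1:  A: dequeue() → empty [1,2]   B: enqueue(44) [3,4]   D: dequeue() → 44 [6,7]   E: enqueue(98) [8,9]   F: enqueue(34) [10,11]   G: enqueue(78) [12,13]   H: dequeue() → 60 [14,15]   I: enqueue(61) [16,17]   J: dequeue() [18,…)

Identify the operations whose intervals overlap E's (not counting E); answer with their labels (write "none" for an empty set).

E spans [8,9]: anything still running between times 8 and 9 counts as concurrent
A [1,2]: before
B [3,4]: before
C [5,…): concurrent
D [6,7]: before
F [10,11]: after
G [12,13]: after
H [14,15]: after
I [16,17]: after
J [18,…): after

C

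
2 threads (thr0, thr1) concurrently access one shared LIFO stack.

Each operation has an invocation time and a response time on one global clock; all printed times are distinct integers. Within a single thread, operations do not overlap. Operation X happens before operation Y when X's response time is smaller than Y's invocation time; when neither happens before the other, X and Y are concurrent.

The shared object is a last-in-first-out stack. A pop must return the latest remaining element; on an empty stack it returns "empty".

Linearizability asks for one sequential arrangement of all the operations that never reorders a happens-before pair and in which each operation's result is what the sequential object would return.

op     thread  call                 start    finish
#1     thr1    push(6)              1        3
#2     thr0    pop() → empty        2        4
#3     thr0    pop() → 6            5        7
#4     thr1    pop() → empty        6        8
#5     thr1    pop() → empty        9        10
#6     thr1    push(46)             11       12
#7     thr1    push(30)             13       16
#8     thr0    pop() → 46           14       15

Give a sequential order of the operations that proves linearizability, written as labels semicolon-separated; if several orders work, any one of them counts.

#2; #1; #3; #4; #5; #6; #8; #7

1. #2 pop() → empty, leaving stack <>
2. #1 push(6), leaving stack <6>
3. #3 pop() → 6, leaving stack <>
4. #4 pop() → empty, leaving stack <>
5. #5 pop() → empty, leaving stack <>
6. #6 push(46), leaving stack <46>
7. #8 pop() → 46, leaving stack <>
8. #7 push(30), leaving stack <30>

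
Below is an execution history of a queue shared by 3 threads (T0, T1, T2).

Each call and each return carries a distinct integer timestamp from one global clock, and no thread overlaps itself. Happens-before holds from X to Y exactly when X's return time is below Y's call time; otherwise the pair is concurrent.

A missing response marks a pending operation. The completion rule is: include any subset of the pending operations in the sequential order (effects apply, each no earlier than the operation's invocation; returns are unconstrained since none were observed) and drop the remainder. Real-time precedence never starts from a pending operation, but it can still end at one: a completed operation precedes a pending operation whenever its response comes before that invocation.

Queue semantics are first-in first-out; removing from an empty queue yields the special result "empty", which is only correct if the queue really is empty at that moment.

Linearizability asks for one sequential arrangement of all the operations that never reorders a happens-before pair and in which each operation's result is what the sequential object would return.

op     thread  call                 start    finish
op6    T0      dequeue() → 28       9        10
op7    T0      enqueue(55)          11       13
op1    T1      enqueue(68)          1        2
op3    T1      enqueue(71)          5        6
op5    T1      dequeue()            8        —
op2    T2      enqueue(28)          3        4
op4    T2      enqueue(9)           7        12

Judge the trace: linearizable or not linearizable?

linearizable

witness order: op1, op2, op3, op4, op5, op6, op7
1. op1 enqueue(68), leaving queue <68>
2. op2 enqueue(28), leaving queue <68,28>
3. op3 enqueue(71), leaving queue <68,28,71>
4. op4 enqueue(9), leaving queue <68,28,71,9>
5. op5 dequeue() (pending, included), leaving queue <28,71,9>
6. op6 dequeue() → 28, leaving queue <71,9>
7. op7 enqueue(55), leaving queue <71,9,55>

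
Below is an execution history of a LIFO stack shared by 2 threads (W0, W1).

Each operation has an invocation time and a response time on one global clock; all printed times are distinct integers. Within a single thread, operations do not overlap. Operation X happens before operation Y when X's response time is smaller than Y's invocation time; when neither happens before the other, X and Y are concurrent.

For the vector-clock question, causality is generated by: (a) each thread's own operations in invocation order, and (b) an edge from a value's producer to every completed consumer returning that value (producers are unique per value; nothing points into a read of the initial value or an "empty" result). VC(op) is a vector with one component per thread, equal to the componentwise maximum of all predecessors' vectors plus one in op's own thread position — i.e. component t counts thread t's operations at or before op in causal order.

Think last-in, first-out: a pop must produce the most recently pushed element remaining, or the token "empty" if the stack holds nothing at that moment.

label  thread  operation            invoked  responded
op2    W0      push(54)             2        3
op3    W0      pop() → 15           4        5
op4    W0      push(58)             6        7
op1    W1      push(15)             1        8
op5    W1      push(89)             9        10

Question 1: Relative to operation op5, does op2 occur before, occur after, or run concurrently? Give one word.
op2 spans [2,3], op5 spans [9,10]
resp(op2)=3 < inv(op5)=9

before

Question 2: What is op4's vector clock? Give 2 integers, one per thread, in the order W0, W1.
op1, invoked 1, has no incoming edges; only W1's bump applies → (0, 1)
op2, invoked 2, has no incoming edges; only W0's bump applies → (1, 0)
merge at op5 (invoked 9): VC(op1)=(0, 1), own-thread bump on W1 → (0, 2)
merge at op3 (invoked 4): VC(op1)=(0, 1), VC(op2)=(1, 0), own-thread bump on W0 → (2, 1)
merge at op4 (invoked 6): VC(op3)=(2, 1), own-thread bump on W0 → (3, 1)
target: VC(op4) = (3, 1)

(3, 1)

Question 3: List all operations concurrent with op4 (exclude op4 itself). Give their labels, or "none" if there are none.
overlap test against op4 [6,7]: concurrent iff the interval meets 6..7
op1 [1,8]: concurrent
op2 [2,3]: before
op3 [4,5]: before
op5 [9,10]: after

op1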